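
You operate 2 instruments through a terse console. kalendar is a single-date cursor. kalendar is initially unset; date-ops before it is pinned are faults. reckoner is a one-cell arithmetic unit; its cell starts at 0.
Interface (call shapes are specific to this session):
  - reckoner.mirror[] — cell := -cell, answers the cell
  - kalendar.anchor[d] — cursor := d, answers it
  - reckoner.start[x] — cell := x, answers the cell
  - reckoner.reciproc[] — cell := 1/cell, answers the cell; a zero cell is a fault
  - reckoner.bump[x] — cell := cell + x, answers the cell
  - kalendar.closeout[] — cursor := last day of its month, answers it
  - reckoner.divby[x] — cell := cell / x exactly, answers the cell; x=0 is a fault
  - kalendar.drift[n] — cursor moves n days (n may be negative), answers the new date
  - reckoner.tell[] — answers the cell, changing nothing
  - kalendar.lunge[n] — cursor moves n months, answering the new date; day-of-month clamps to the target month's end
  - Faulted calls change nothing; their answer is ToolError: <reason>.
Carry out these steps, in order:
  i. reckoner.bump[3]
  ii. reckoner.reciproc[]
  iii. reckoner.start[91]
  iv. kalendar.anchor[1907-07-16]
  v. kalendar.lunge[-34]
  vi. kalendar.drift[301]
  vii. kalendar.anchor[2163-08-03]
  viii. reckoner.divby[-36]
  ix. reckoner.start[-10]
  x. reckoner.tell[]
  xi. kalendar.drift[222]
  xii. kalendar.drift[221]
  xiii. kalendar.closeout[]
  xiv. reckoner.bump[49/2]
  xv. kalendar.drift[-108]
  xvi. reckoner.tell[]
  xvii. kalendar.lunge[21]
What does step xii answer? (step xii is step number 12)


-> reckoner.bump(x→3)
<- 3
-> reckoner.reciproc()
<- 1/3
-> reckoner.start(x→91)
<- 91
-> kalendar.anchor(d→1907-07-16)
<- 1907-07-16
-> kalendar.lunge(n→-34)
<- 1904-09-16
-> kalendar.drift(n→301)
<- 1905-07-14
-> kalendar.anchor(d→2163-08-03)
<- 2163-08-03
-> reckoner.divby(x→-36)
<- -91/36
-> reckoner.start(x→-10)
<- -10
-> reckoner.tell()
<- -10
-> kalendar.drift(n→222)
<- 2164-03-12
-> kalendar.drift(n→221)
<- 2164-10-19
-> kalendar.closeout()
<- 2164-10-31
-> reckoner.bump(x→49/2)
<- 29/2
-> kalendar.drift(n→-108)
<- 2164-07-15
-> reckoner.tell()
<- 29/2
-> kalendar.lunge(n→21)
<- 2166-04-15

Answer: 2164-10-19


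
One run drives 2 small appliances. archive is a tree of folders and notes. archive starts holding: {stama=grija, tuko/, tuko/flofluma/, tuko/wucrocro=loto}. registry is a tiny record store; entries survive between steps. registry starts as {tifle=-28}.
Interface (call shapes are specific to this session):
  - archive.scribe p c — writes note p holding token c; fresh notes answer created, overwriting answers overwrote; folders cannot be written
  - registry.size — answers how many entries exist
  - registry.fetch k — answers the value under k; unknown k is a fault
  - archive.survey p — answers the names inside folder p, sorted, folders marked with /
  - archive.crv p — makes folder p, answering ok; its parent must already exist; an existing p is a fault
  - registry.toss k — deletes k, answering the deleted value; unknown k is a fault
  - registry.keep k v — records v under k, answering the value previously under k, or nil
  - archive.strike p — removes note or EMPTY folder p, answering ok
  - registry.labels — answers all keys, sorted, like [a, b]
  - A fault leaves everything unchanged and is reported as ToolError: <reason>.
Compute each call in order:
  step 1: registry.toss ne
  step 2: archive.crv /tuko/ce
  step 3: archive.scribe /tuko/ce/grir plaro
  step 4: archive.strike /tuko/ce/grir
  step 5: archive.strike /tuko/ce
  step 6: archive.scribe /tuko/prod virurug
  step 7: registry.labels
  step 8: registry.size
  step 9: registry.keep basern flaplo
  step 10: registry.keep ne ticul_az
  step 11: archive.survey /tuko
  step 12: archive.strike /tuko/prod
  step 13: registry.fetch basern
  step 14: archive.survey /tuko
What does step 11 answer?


Answer: [flofluma/, prod, wucrocro]

Derivation:
CALL registry.toss[k=ne]
RET  ToolError: no such key ne
CALL archive.crv[p=/tuko/ce]
RET  ok
CALL archive.scribe[p=/tuko/ce/grir; c=plaro]
RET  created
CALL archive.strike[p=/tuko/ce/grir]
RET  ok
CALL archive.strike[p=/tuko/ce]
RET  ok
CALL archive.scribe[p=/tuko/prod; c=virurug]
RET  created
CALL registry.labels[]
RET  [tifle]
CALL registry.size[]
RET  1
CALL registry.keep[k=basern; v=flaplo]
RET  nil
CALL registry.keep[k=ne; v=ticul_az]
RET  nil
CALL archive.survey[p=/tuko]
RET  [flofluma/, prod, wucrocro]
CALL archive.strike[p=/tuko/prod]
RET  ok
CALL registry.fetch[k=basern]
RET  flaplo
CALL archive.survey[p=/tuko]
RET  [flofluma/, wucrocro]


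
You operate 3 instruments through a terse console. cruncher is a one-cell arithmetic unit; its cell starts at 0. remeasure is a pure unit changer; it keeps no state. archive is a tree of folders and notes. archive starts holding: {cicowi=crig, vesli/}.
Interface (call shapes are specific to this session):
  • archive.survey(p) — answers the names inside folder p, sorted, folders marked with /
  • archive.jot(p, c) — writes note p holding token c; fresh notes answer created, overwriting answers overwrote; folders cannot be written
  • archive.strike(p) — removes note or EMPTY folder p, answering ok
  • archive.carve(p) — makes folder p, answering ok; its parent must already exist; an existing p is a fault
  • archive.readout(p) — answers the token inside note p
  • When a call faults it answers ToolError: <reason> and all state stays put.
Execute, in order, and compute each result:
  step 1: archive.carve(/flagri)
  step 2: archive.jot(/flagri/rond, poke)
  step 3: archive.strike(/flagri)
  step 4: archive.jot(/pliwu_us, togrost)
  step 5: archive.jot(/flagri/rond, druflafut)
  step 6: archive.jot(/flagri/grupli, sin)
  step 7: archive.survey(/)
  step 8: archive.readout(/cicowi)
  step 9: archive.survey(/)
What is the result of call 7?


~$ archive.carve p→/flagri
= ok
~$ archive.jot p→/flagri/rond c→poke
= created
~$ archive.strike p→/flagri
= ToolError: not empty
~$ archive.jot p→/pliwu_us c→togrost
= created
~$ archive.jot p→/flagri/rond c→druflafut
= overwrote
~$ archive.jot p→/flagri/grupli c→sin
= created
~$ archive.survey p→/
= [cicowi, flagri/, pliwu_us, vesli/]
~$ archive.readout p→/cicowi
= crig
~$ archive.survey p→/
= [cicowi, flagri/, pliwu_us, vesli/]

Answer: [cicowi, flagri/, pliwu_us, vesli/]


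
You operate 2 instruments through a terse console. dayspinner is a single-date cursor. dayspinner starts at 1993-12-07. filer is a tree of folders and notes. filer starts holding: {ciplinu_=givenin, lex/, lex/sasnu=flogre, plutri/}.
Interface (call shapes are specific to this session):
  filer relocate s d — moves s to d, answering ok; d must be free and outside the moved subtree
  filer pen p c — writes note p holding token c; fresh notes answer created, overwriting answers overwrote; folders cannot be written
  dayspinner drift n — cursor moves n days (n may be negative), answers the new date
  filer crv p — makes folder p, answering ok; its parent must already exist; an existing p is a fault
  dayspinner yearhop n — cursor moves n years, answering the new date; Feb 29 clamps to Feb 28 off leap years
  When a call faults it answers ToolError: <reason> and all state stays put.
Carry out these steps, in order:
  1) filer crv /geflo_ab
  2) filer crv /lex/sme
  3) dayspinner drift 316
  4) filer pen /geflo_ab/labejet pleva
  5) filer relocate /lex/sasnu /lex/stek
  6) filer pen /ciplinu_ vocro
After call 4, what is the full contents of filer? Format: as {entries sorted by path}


Answer: {ciplinu_=givenin, geflo_ab/, geflo_ab/labejet=pleva, lex/, lex/sasnu=flogre, lex/sme/, plutri/}

Derivation:
I run filer crv on p→/geflo_ab, giving ok.
I run filer crv on p→/lex/sme: ok.
I try dayspinner drift on n→316, and get 1994-10-19.
Invoking filer pen on p→/geflo_ab/labejet, c→pleva, — result: created.
Then filer relocate on s→/lex/sasnu, d→/lex/stek, which returns ok.
I call filer pen on p→/ciplinu_, c→vocro, giving overwrote.


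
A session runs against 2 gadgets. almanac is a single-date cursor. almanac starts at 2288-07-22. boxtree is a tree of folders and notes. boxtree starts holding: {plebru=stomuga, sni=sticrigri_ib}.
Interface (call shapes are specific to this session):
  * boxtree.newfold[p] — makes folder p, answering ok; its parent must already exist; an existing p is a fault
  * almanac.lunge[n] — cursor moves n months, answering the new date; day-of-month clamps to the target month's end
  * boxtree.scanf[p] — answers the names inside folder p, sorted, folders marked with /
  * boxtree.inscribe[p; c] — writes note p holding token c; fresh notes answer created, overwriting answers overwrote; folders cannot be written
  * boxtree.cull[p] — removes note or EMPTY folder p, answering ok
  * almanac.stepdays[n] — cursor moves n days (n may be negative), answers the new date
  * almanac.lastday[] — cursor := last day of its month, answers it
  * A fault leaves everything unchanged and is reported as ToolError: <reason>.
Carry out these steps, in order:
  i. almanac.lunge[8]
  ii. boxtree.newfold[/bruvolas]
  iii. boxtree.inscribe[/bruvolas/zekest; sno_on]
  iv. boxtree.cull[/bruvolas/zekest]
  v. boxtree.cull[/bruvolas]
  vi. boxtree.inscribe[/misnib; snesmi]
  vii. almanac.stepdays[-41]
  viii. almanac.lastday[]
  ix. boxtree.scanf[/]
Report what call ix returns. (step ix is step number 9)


Answer: [misnib, plebru, sni]

Derivation:
$ almanac.lunge 8
:: 2289-03-22
$ boxtree.newfold /bruvolas
:: ok
$ boxtree.inscribe /bruvolas/zekest sno_on
:: created
$ boxtree.cull /bruvolas/zekest
:: ok
$ boxtree.cull /bruvolas
:: ok
$ boxtree.inscribe /misnib snesmi
:: created
$ almanac.stepdays -41
:: 2289-02-09
$ almanac.lastday
:: 2289-02-28
$ boxtree.scanf /
:: [misnib, plebru, sni]


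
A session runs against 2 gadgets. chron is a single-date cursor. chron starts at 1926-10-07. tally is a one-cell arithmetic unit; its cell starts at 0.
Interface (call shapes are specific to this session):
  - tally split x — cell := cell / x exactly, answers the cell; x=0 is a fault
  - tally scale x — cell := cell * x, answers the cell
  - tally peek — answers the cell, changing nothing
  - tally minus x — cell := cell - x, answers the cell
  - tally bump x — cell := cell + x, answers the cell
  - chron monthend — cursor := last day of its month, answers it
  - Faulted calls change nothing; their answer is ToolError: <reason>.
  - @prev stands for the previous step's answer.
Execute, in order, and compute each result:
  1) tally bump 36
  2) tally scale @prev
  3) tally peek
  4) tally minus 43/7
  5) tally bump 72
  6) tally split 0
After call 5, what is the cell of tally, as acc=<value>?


·→ tally bump(x: 36)
·← 36
·→ tally scale(x: @prev)
·← 1296
·→ tally peek()
·← 1296
·→ tally minus(x: 43/7)
·← 9029/7
·→ tally bump(x: 72)
·← 9533/7
·→ tally split(x: 0)
·← ToolError: division by zero

Answer: acc=9533/7


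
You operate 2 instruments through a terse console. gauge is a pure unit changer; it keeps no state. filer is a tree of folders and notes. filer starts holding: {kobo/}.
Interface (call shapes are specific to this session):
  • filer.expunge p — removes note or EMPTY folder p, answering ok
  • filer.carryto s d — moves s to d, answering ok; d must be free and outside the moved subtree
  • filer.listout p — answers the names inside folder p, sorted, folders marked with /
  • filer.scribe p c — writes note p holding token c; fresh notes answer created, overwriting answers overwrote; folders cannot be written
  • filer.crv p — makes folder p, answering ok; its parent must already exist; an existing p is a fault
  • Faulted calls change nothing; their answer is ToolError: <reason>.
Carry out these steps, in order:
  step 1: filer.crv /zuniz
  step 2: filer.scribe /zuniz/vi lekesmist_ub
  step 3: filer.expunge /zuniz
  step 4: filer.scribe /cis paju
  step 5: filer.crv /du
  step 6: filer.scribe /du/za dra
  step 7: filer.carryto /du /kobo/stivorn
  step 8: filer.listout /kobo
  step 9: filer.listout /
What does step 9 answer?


Answer: [cis, kobo/, zuniz/]

Derivation:
Invoking filer.crv passing /zuniz, giving ok.
I call filer.scribe passing /zuniz/vi, lekesmist_ub, giving created.
I run filer.expunge passing /zuniz, and get ToolError: not empty.
Calling filer.scribe passing /cis, paju, which returns created.
Next I call filer.crv passing /du, yielding ok.
Then filer.scribe passing /du/za, dra, giving created.
Next I call filer.carryto passing /du, /kobo/stivorn: ok.
I run filer.listout passing /kobo, yielding [stivorn/].
Using filer.listout passing /, and get [cis, kobo/, zuniz/].


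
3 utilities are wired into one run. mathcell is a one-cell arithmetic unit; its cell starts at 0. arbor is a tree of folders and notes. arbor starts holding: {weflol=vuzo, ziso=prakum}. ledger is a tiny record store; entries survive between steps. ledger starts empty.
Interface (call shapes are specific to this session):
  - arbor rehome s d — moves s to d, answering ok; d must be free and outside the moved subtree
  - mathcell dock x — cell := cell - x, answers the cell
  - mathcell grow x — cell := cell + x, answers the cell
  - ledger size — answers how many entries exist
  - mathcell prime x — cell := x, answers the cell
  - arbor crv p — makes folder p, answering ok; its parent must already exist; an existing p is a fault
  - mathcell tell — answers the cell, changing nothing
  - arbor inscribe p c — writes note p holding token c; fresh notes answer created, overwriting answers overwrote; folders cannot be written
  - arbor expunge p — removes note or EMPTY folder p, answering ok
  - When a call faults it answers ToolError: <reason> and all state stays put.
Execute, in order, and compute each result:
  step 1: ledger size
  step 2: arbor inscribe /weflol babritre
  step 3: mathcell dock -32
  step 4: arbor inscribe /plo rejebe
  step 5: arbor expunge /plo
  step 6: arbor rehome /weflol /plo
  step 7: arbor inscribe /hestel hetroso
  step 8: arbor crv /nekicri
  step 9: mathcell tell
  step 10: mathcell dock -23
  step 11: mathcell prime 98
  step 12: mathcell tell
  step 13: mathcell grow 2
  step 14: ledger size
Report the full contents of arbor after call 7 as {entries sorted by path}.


Step: ledger size[]
Result: 0
Step: arbor inscribe[p='/weflol'; c='babritre']
Result: overwrote
Step: mathcell dock[x='-32']
Result: 32
Step: arbor inscribe[p='/plo'; c='rejebe']
Result: created
Step: arbor expunge[p='/plo']
Result: ok
Step: arbor rehome[s='/weflol'; d='/plo']
Result: ok
Step: arbor inscribe[p='/hestel'; c='hetroso']
Result: created
Step: arbor crv[p='/nekicri']
Result: ok
Step: mathcell tell[]
Result: 32
Step: mathcell dock[x='-23']
Result: 55
Step: mathcell prime[x='98']
Result: 98
Step: mathcell tell[]
Result: 98
Step: mathcell grow[x='2']
Result: 100
Step: ledger size[]
Result: 0

Answer: {hestel=hetroso, plo=babritre, ziso=prakum}


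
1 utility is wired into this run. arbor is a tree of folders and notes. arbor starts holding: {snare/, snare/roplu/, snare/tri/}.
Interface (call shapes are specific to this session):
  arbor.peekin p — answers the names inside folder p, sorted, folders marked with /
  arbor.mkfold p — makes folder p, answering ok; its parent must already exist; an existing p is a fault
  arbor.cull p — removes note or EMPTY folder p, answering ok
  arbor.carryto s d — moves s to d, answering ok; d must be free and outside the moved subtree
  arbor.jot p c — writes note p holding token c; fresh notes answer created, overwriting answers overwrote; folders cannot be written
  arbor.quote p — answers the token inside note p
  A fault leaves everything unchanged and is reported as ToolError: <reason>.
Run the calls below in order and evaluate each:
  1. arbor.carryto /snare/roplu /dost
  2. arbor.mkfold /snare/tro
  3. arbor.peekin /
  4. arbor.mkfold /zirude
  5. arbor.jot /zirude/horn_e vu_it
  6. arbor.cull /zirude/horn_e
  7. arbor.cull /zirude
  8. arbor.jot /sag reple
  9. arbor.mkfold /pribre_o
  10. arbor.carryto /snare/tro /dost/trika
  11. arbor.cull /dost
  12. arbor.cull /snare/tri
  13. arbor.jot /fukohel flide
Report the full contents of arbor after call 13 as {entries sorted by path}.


Answer: {dost/, dost/trika/, fukohel=flide, pribre_o/, sag=reple, snare/}

Derivation:
% carryto s→/snare/roplu d→/dost
:: ok
% mkfold p→/snare/tro
:: ok
% peekin p→/
:: [dost/, snare/]
% mkfold p→/zirude
:: ok
% jot p→/zirude/horn_e c→vu_it
:: created
% cull p→/zirude/horn_e
:: ok
% cull p→/zirude
:: ok
% jot p→/sag c→reple
:: created
% mkfold p→/pribre_o
:: ok
% carryto s→/snare/tro d→/dost/trika
:: ok
% cull p→/dost
:: ToolError: not empty
% cull p→/snare/tri
:: ok
% jot p→/fukohel c→flide
:: created


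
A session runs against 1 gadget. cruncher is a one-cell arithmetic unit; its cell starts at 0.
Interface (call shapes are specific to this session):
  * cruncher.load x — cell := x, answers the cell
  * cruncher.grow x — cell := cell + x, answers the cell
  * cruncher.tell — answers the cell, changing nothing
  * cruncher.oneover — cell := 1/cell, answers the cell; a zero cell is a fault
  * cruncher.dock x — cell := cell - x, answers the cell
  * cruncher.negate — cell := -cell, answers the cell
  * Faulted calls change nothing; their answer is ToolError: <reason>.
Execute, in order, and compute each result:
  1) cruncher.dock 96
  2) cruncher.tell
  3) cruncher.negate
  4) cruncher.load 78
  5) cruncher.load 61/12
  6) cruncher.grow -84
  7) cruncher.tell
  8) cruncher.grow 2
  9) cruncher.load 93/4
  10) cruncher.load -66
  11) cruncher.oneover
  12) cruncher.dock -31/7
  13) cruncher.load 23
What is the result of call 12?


Answer: 2039/462

Derivation:
;; 1. dock(x='96') -> -96
;; 2. tell() -> -96
;; 3. negate() -> 96
;; 4. load(x='78') -> 78
;; 5. load(x='61/12') -> 61/12
;; 6. grow(x='-84') -> -947/12
;; 7. tell() -> -947/12
;; 8. grow(x='2') -> -923/12
;; 9. load(x='93/4') -> 93/4
;; 10. load(x='-66') -> -66
;; 11. oneover() -> -1/66
;; 12. dock(x='-31/7') -> 2039/462
;; 13. load(x='23') -> 23


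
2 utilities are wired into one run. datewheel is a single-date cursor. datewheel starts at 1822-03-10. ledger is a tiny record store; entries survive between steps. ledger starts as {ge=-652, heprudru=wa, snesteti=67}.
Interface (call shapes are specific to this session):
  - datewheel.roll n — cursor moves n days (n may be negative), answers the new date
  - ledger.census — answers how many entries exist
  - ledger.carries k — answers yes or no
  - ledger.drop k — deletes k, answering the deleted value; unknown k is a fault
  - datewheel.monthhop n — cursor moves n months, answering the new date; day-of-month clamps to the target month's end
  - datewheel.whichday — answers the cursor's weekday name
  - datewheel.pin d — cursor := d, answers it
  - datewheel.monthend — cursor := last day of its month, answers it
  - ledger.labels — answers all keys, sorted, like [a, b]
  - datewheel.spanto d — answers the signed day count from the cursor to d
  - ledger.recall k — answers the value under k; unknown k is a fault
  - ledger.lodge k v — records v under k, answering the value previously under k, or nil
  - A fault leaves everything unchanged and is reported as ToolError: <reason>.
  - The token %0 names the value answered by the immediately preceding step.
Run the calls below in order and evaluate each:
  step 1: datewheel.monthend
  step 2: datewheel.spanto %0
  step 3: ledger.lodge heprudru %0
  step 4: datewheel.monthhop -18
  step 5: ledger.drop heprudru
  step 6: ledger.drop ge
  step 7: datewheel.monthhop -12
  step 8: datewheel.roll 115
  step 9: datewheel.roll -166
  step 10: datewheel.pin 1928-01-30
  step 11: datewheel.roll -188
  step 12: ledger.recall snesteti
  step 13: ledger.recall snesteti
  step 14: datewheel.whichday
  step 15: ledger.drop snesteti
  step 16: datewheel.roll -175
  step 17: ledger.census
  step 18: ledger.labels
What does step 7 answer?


Answer: 1819-09-30

Derivation:
·→ monthend()
·← 1822-03-31
·→ spanto(d='%0')
·← 0
·→ lodge(k='heprudru', v='%0')
·← wa
·→ monthhop(n='-18')
·← 1820-09-30
·→ drop(k='heprudru')
·← 0
·→ drop(k='ge')
·← -652
·→ monthhop(n='-12')
·← 1819-09-30
·→ roll(n='115')
·← 1820-01-23
·→ roll(n='-166')
·← 1819-08-10
·→ pin(d='1928-01-30')
·← 1928-01-30
·→ roll(n='-188')
·← 1927-07-26
·→ recall(k='snesteti')
·← 67
·→ recall(k='snesteti')
·← 67
·→ whichday()
·← Tuesday
·→ drop(k='snesteti')
·← 67
·→ roll(n='-175')
·← 1927-02-01
·→ census()
·← 0
·→ labels()
·← []


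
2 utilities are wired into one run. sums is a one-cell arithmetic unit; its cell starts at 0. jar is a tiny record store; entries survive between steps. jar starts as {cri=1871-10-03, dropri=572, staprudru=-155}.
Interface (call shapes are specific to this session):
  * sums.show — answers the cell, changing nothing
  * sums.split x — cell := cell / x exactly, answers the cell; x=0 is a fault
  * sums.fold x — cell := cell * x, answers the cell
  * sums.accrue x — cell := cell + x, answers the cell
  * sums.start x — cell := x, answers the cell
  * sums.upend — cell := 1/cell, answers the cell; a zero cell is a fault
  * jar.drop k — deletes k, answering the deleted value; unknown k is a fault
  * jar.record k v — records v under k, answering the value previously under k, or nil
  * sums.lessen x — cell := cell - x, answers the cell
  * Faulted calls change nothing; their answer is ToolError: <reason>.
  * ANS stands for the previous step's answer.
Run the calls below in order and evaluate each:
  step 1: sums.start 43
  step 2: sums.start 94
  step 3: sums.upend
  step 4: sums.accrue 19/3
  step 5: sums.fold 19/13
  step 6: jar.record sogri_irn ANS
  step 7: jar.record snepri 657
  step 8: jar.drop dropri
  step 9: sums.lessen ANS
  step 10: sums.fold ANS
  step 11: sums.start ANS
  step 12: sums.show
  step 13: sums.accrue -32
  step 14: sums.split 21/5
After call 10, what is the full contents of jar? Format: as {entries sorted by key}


Answer: {cri=1871-10-03, snepri=657, sogri_irn=33991/3666, staprudru=-155}

Derivation:
Step: start[x→43]
Result: 43
Step: start[x→94]
Result: 94
Step: upend[]
Result: 1/94
Step: accrue[x→19/3]
Result: 1789/282
Step: fold[x→19/13]
Result: 33991/3666
Step: record[k→sogri_irn; v→ANS]
Result: nil
Step: record[k→snepri; v→657]
Result: nil
Step: drop[k→dropri]
Result: 572
Step: lessen[x→ANS]
Result: -2062961/3666
Step: fold[x→ANS]
Result: 4255808087521/13439556
Step: start[x→ANS]
Result: 4255808087521/13439556
Step: show[]
Result: 4255808087521/13439556
Step: accrue[x→-32]
Result: 4255378021729/13439556
Step: split[x→21/5]
Result: 21276890108645/282230676


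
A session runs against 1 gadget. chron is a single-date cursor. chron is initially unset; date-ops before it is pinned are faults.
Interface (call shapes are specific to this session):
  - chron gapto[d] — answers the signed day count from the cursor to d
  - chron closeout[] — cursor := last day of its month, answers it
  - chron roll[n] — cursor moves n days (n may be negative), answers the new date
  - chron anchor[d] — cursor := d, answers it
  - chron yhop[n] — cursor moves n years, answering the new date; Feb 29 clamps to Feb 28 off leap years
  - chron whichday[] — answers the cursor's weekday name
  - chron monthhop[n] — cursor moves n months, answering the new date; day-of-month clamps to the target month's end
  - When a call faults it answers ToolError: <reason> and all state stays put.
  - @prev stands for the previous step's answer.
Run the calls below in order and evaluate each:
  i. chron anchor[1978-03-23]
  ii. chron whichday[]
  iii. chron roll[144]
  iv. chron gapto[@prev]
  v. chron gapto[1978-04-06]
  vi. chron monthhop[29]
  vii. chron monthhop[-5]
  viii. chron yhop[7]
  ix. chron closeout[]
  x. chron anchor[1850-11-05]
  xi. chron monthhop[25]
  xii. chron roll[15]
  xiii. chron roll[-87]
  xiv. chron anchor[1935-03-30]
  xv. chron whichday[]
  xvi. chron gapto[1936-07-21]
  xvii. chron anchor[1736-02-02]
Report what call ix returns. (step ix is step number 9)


// chron anchor(d=1978-03-23) == 1978-03-23
// chron whichday() == Thursday
// chron roll(n=144) == 1978-08-14
// chron gapto(d=@prev) == 0
// chron gapto(d=1978-04-06) == -130
// chron monthhop(n=29) == 1981-01-14
// chron monthhop(n=-5) == 1980-08-14
// chron yhop(n=7) == 1987-08-14
// chron closeout() == 1987-08-31
// chron anchor(d=1850-11-05) == 1850-11-05
// chron monthhop(n=25) == 1852-12-05
// chron roll(n=15) == 1852-12-20
// chron roll(n=-87) == 1852-09-24
// chron anchor(d=1935-03-30) == 1935-03-30
// chron whichday() == Saturday
// chron gapto(d=1936-07-21) == 479
// chron anchor(d=1736-02-02) == 1736-02-02

Answer: 1987-08-31


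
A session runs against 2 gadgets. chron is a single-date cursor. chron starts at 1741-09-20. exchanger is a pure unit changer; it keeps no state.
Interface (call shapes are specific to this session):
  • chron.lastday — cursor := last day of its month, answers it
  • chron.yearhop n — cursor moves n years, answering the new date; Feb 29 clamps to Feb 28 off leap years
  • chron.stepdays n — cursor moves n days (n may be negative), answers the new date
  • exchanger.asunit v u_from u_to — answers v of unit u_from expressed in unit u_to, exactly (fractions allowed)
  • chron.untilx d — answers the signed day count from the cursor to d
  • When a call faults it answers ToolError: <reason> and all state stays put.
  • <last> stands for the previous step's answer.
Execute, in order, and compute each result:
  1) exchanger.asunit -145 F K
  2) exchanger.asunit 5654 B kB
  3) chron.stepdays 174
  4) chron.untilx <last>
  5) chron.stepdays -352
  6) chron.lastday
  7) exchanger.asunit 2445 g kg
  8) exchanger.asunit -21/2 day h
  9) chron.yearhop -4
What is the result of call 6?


I call asunit(v→-145, u_from→F, u_to→K): 10489/60.
I call asunit(v→5654, u_from→B, u_to→kB), and see 2827/500.
I try stepdays(n→174): 1742-03-13.
Invoking untilx(d→<last>): 0.
Next I call stepdays(n→-352), giving 1741-03-26.
I use lastday(), and get 1741-03-31.
I try asunit(v→2445, u_from→g, u_to→kg), which returns 489/200.
I use asunit(v→-21/2, u_from→day, u_to→h), and see -252.
Using yearhop(n→-4), and see 1737-03-31.

Answer: 1741-03-31


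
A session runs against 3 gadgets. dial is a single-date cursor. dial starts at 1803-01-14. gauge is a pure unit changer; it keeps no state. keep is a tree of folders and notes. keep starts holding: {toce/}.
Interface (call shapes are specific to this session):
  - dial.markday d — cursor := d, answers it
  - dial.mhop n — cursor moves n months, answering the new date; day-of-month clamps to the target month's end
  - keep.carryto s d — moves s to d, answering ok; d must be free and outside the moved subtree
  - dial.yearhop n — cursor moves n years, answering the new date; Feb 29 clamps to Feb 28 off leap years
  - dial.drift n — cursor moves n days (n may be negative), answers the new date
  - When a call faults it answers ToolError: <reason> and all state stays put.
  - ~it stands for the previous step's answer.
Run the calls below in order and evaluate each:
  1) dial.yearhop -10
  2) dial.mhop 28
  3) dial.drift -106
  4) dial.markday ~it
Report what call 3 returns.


Answer: 1795-01-28

Derivation:
% dial.yearhop n=-10
[out] 1793-01-14
% dial.mhop n=28
[out] 1795-05-14
% dial.drift n=-106
[out] 1795-01-28
% dial.markday d=~it
[out] 1795-01-28


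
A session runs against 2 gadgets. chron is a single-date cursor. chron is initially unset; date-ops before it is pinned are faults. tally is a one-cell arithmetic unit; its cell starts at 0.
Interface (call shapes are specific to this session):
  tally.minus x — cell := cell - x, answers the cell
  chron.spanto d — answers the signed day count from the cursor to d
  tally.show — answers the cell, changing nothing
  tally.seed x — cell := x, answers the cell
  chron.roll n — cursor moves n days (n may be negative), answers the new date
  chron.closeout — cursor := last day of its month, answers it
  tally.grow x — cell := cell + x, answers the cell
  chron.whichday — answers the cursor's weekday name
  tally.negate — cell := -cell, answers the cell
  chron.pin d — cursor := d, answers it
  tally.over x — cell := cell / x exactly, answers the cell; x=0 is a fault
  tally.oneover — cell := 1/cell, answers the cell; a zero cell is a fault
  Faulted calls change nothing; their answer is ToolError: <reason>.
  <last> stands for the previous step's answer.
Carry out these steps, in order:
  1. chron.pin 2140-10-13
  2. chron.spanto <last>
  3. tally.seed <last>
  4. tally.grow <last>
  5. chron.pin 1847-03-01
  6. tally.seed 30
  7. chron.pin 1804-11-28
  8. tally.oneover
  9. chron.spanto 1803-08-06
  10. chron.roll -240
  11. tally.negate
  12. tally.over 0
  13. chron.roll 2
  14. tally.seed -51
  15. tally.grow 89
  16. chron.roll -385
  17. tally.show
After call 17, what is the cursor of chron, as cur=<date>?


Answer: cur=1803-03-16

Derivation:
I run chron.pin passing d→2140-10-13, giving 2140-10-13.
Calling chron.spanto passing d→<last>, yielding 0.
Now I run tally.seed passing x→<last>, and get 0.
I use tally.grow passing x→<last>, and observe 0.
Calling chron.pin passing d→1847-03-01, which returns 1847-03-01.
Using tally.seed passing x→30, which returns 30.
I try chron.pin passing d→1804-11-28, — result: 1804-11-28.
Invoking tally.oneover, → 1/30.
I run chron.spanto passing d→1803-08-06, — result: -480.
I invoke chron.roll passing n→-240, — result: 1804-04-02.
Invoking tally.negate, which returns -1/30.
I try tally.over passing x→0, and observe ToolError: division by zero.
I run chron.roll passing n→2, and get 1804-04-04.
Invoking tally.seed passing x→-51, which returns -51.
I try tally.grow passing x→89, — result: 38.
Next I call chron.roll passing n→-385: 1803-03-16.
I use tally.show, → 38.


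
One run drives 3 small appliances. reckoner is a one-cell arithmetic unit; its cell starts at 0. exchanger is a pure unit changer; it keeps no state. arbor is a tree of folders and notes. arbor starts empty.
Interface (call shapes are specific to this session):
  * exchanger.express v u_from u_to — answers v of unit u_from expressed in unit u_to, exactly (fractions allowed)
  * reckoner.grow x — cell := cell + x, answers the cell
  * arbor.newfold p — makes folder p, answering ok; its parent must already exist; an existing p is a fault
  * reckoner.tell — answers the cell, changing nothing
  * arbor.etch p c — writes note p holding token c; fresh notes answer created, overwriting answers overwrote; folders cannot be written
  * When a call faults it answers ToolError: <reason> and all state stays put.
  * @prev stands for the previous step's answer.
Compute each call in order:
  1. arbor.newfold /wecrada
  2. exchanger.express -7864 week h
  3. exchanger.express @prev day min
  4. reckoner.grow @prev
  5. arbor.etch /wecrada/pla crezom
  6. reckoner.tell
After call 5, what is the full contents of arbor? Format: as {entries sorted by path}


Answer: {wecrada/, wecrada/pla=crezom}

Derivation:
% arbor.newfold(p='/wecrada') : ok
% exchanger.express(v='-7864', u_from='week', u_to='h') : -1321152
% exchanger.express(v='@prev', u_from='day', u_to='min') : -1902458880
% reckoner.grow(x='@prev') : -1902458880
% arbor.etch(p='/wecrada/pla', c='crezom') : created
% reckoner.tell() : -1902458880


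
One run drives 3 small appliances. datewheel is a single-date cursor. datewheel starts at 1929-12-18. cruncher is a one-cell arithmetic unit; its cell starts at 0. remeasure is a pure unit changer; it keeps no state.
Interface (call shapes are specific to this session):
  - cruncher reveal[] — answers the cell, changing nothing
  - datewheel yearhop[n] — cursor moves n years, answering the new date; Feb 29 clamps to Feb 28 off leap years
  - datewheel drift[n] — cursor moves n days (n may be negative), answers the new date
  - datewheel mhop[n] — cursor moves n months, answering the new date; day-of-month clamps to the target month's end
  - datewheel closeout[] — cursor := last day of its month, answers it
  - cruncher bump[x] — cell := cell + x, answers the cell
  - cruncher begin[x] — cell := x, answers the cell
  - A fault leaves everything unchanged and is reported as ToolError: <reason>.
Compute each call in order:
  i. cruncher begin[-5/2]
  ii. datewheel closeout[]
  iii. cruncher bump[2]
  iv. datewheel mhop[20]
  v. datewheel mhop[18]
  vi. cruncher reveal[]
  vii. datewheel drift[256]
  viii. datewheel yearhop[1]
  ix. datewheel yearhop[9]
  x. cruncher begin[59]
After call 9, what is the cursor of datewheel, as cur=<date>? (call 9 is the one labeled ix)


Answer: cur=1943-11-11

Derivation:
Invoking cruncher begin on x→-5/2, → -5/2.
Using datewheel closeout, which returns 1929-12-31.
I call cruncher bump on x→2, → -1/2.
I run datewheel mhop on n→20, and get 1931-08-31.
I invoke datewheel mhop on n→18: 1933-02-28.
I use cruncher reveal, giving -1/2.
I call datewheel drift on n→256, giving 1933-11-11.
Next I call datewheel yearhop on n→1, and observe 1934-11-11.
I try datewheel yearhop on n→9, and observe 1943-11-11.
Now I run cruncher begin on x→59, which returns 59.


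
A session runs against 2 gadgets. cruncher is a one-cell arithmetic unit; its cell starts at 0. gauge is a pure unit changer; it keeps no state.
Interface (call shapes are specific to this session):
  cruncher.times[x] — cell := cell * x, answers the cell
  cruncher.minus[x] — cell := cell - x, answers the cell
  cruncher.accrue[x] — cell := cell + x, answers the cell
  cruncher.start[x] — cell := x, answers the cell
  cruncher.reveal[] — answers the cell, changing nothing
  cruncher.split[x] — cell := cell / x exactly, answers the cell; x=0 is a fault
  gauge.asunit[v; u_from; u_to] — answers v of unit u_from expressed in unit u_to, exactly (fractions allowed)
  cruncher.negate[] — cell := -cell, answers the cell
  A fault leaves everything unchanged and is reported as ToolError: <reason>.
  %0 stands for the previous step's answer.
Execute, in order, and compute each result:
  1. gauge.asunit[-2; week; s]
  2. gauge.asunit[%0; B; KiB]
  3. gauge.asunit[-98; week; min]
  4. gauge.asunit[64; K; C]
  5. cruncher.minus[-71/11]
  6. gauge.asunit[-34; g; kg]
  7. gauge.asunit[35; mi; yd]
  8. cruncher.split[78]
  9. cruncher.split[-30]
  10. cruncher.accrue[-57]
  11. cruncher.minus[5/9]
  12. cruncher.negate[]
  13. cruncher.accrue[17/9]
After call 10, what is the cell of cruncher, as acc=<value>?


# gauge.asunit(-2, week, s) => -1209600
# gauge.asunit(%0, B, KiB) => -4725/4
# gauge.asunit(-98, week, min) => -987840
# gauge.asunit(64, K, C) => -4183/20
# cruncher.minus(-71/11) => 71/11
# gauge.asunit(-34, g, kg) => -17/500
# gauge.asunit(35, mi, yd) => 61600
# cruncher.split(78) => 71/858
# cruncher.split(-30) => -71/25740
# cruncher.accrue(-57) => -1467251/25740
# cruncher.minus(5/9) => -1481551/25740
# cruncher.negate() => 1481551/25740
# cruncher.accrue(17/9) => 170019/2860

Answer: acc=-1467251/25740


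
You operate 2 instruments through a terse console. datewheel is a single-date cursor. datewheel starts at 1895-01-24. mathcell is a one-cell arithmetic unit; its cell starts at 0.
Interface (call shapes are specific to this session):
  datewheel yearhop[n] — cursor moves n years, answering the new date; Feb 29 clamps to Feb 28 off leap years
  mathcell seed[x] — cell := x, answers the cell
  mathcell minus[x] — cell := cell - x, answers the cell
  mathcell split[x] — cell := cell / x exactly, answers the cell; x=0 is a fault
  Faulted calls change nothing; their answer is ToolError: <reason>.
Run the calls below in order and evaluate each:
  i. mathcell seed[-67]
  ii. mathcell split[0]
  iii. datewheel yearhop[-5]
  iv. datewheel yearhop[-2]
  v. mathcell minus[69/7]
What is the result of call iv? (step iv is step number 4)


Answer: 1888-01-24

Derivation:
// 1. mathcell seed(x='-67') -> -67
// 2. mathcell split(x='0') -> ToolError: division by zero
// 3. datewheel yearhop(n='-5') -> 1890-01-24
// 4. datewheel yearhop(n='-2') -> 1888-01-24
// 5. mathcell minus(x='69/7') -> -538/7


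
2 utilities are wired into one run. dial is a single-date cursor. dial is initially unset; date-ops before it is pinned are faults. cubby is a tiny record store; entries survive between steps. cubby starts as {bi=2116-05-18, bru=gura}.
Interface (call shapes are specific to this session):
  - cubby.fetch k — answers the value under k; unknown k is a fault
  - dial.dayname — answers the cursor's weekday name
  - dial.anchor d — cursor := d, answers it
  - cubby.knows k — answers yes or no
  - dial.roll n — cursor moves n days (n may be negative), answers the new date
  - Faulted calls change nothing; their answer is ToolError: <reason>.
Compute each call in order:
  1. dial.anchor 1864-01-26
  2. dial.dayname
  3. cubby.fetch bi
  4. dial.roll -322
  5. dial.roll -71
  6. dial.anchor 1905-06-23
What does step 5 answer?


-- 1. dial.anchor(1864-01-26) -> 1864-01-26
-- 2. dial.dayname() -> Tuesday
-- 3. cubby.fetch(bi) -> 2116-05-18
-- 4. dial.roll(-322) -> 1863-03-10
-- 5. dial.roll(-71) -> 1862-12-29
-- 6. dial.anchor(1905-06-23) -> 1905-06-23

Answer: 1862-12-29


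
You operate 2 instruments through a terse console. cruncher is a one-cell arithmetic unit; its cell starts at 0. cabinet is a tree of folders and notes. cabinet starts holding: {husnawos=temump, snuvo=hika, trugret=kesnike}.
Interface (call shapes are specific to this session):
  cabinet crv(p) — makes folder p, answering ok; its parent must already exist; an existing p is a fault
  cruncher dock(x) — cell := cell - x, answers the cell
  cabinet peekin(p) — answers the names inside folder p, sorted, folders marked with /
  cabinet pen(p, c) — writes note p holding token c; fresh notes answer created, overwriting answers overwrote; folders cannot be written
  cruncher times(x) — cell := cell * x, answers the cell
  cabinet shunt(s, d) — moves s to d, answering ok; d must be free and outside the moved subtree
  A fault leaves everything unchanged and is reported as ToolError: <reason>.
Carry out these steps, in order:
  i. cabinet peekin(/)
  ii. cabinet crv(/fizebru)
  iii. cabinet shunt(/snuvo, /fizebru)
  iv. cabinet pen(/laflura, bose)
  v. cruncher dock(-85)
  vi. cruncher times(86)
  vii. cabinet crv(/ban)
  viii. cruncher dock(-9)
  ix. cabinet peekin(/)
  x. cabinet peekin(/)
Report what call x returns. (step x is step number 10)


Answer: [ban/, fizebru/, husnawos, laflura, snuvo, trugret]

Derivation:
;; cabinet peekin(/) ~> [husnawos, snuvo, trugret]
;; cabinet crv(/fizebru) ~> ok
;; cabinet shunt(/snuvo, /fizebru) ~> ToolError: exists
;; cabinet pen(/laflura, bose) ~> created
;; cruncher dock(-85) ~> 85
;; cruncher times(86) ~> 7310
;; cabinet crv(/ban) ~> ok
;; cruncher dock(-9) ~> 7319
;; cabinet peekin(/) ~> [ban/, fizebru/, husnawos, laflura, snuvo, trugret]
;; cabinet peekin(/) ~> [ban/, fizebru/, husnawos, laflura, snuvo, trugret]


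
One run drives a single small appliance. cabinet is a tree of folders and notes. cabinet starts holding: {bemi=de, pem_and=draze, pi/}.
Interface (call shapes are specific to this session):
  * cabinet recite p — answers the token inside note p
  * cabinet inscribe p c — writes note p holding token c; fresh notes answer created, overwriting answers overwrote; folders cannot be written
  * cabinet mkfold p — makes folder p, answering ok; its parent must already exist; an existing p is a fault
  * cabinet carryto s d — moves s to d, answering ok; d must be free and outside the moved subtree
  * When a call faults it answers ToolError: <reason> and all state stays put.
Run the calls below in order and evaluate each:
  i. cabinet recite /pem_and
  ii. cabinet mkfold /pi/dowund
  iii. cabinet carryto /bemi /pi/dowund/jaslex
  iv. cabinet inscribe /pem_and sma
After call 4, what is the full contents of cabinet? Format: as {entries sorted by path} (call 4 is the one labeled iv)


Answer: {pem_and=sma, pi/, pi/dowund/, pi/dowund/jaslex=de}

Derivation:
·→ cabinet recite(/pem_and)
·← draze
·→ cabinet mkfold(/pi/dowund)
·← ok
·→ cabinet carryto(/bemi, /pi/dowund/jaslex)
·← ok
·→ cabinet inscribe(/pem_and, sma)
·← overwrote
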